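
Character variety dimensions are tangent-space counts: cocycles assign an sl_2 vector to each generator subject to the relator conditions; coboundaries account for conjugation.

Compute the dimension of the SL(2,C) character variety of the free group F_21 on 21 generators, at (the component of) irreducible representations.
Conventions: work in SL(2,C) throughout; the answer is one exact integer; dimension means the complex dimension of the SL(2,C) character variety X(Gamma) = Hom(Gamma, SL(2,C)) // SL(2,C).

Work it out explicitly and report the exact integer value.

Here Gamma is free of rank 21 — no relator constrains a cocycle.
So Z^1 = (sl_2)^21 in full: dim Z^1 = 63.
At an irreducible rho the centralizer of the image in sl_2 is 0, so the coboundary map sl_2 -> Z^1 is injective: dim B^1 = 3.
Therefore dim X = 63 - 3 = 60.

60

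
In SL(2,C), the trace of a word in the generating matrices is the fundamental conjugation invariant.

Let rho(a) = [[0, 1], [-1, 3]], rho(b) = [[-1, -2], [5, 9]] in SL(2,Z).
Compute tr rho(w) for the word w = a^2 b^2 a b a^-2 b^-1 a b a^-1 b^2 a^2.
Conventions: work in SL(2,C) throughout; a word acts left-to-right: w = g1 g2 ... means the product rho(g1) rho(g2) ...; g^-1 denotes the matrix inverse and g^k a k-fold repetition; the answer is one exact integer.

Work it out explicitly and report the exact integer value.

-17656098098

rho(a) = [[0, 1], [-1, 3]]
... * rho(a) = [[0, 1], [-1, 3]]  ->  [[-1, 3], [-3, 8]]
... * rho(b) = [[-1, -2], [5, 9]]  ->  [[16, 29], [43, 78]]
... * rho(b) = [[-1, -2], [5, 9]]  ->  [[129, 229], [347, 616]]
... * rho(a) = [[0, 1], [-1, 3]]  ->  [[-229, 816], [-616, 2195]]
... * rho(b) = [[-1, -2], [5, 9]]  ->  [[4309, 7802], [11591, 20987]]
... * rho(a^-1) = [[3, -1], [1, 0]]  ->  [[20729, -4309], [55760, -11591]]
... * rho(a^-1) = [[3, -1], [1, 0]]  ->  [[57878, -20729], [155689, -55760]]
... * rho(b^-1) = [[9, 2], [-5, -1]]  ->  [[624547, 136485], [1680001, 367138]]
... * rho(a) = [[0, 1], [-1, 3]]  ->  [[-136485, 1034002], [-367138, 2781415]]
... * rho(b) = [[-1, -2], [5, 9]]  ->  [[5306495, 9578988], [14274213, 25767011]]
... * rho(a^-1) = [[3, -1], [1, 0]]  ->  [[25498473, -5306495], [68589650, -14274213]]
... * rho(b) = [[-1, -2], [5, 9]]  ->  [[-52030948, -98755401], [-139960715, -265647217]]
... * rho(b) = [[-1, -2], [5, 9]]  ->  [[-441746057, -784736713], [-1188275370, -2110903523]]
... * rho(a) = [[0, 1], [-1, 3]]  ->  [[784736713, -2795956196], [2110903523, -7520985939]]
... * rho(a) = [[0, 1], [-1, 3]]  ->  [[2795956196, -7603131875], [7520985939, -20452054294]]
tr = 2795956196 + -20452054294 = -17656098098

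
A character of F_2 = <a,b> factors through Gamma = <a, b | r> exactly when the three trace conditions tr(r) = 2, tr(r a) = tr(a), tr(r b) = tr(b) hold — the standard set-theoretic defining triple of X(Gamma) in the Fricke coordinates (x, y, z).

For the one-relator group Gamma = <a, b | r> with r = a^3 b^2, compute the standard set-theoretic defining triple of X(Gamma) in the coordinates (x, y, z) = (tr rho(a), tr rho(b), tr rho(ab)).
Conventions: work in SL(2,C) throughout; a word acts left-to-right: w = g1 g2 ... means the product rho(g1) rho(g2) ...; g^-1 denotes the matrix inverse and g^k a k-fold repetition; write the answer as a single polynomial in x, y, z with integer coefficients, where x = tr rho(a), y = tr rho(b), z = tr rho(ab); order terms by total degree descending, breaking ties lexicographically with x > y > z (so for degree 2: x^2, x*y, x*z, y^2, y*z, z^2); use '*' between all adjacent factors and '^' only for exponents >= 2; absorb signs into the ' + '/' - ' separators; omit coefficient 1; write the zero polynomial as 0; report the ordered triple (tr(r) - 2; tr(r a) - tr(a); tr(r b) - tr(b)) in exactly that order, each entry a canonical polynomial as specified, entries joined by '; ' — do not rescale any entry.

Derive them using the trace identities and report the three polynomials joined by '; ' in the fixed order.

use: trace(b^2 a) = trace(b) trace(a b) - trace(a) = y*z - x
use: trace(b^2) = trace(b) trace(b) - trace(1) = y^2 - 2
trace(b^2 a^2) = trace(a) trace(b^2 a) - trace(b^2) = x*y*z - x^2 - y^2 + 2
use: trace(a^3 b^2) = trace(a) trace(b^2 a^2) - trace(b^2 a) = x^2*y*z - x^3 - x*y^2 - y*z + 3*x
apply: trace(a^3 b^2 a) = trace(a) trace(a b^2 a^2) - trace(a b^2 a)  (reduce the a square) = x^3*y*z - x^4 - x^2*y^2 - 2*x*y*z + 4*x^2 + y^2 - 2
trace(a b a) = trace(a) trace(b a) - trace(b)  (reduce the a square) = x*z - y
trace(b a^3) = trace(a) trace(a b a) - trace(a b)  (reduce the a square) = x^2*z - x*y - z
trace(a^3 b^3) = trace(b) trace(b a^3 b) - trace(b a^3)  (reduce the b square) = x^2*y^2*z - x^3*y - x*y^3 - x^2*z - y^2*z + 4*x*y + z
assemble the triple (trace(r) - 2; trace(r a) - x; trace(r b) - y)

x^2*y*z - x^3 - x*y^2 - y*z + 3*x - 2; x^3*y*z - x^4 - x^2*y^2 - 2*x*y*z + 4*x^2 + y^2 - x - 2; x^2*y^2*z - x^3*y - x*y^3 - x^2*z - y^2*z + 4*x*y - y + z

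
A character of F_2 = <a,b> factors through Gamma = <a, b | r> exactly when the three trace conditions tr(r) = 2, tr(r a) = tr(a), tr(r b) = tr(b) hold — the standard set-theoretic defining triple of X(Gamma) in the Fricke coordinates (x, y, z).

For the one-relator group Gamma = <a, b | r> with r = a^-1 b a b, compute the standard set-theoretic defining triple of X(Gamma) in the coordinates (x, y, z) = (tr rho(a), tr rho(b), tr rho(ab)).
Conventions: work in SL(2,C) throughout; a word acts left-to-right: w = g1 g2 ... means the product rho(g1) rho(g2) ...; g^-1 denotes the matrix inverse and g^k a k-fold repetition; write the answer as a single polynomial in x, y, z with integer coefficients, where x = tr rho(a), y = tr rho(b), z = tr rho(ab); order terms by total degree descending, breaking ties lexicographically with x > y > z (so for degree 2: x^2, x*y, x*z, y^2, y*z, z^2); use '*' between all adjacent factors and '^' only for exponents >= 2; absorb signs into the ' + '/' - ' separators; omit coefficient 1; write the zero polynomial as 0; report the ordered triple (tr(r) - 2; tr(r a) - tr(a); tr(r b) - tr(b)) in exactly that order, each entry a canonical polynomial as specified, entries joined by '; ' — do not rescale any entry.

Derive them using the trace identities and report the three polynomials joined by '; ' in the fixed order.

trace(b a b) = trace(b)*trace(a b) - trace(a) = y*z - x
trace(b a b a) = trace(b a)*trace(b a) - trace(1) = z^2 - 2
trace(a^-1 b a b) = trace(b a b)*trace(a) - trace(b a b a) = x*y*z - x^2 - z^2 + 2
trace(b a b^2) = trace(b)*trace(a b^2) - trace(a b)  (reduce the b square) = y^2*z - x*y - z
trace(a b a) = trace(a)*trace(b a) - trace(b)  (reduce the a square) = x*z - y
reduce: trace(b a b^2 a) = trace(b)*trace(a b a b) - trace(a b a)  (reduce the b square) = y*z^2 - x*z - y
so trace(a^-1 b a b^2) = trace(b a b^2)*trace(a) - trace(b a b^2 a)  (eliminate a^-1) = x*y^2*z - x^2*y - y*z^2 + y
assemble the triple (trace(r) - 2; trace(r a) - x; trace(r b) - y)

x*y*z - x^2 - z^2; y*z - 2*x; x*y^2*z - x^2*y - y*z^2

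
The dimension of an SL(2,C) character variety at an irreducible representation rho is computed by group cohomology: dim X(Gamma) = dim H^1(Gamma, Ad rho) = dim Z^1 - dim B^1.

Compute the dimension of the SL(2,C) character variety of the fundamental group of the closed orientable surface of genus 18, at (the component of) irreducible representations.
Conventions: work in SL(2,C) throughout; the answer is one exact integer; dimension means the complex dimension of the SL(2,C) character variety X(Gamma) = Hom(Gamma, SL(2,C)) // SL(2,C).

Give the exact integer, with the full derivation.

pi_1 of the closed genus-18 surface has 36 generators bound by the single product-of-commutators relator.
Before the relator condition, cocycle space has dim 3*36 = 108.
H^2 = coker(d_2) is dual to H^0 = 0 at irreducible rho (Poincare duality), so d_2 is onto: dim Z^1 = 105.
Coboundaries contribute dim B^1 = 3 (injective at irreducible rho).
Hence dim X = 105 - 3 = 102.

102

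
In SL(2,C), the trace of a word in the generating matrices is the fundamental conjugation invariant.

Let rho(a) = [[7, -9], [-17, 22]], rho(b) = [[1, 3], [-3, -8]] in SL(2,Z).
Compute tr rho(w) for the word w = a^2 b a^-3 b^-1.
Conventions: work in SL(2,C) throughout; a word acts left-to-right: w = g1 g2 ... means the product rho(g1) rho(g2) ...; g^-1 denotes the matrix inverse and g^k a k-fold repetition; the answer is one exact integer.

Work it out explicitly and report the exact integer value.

rho(a) = [[7, -9], [-17, 22]]
... * rho(a) = [[7, -9], [-17, 22]]  ->  [[202, -261], [-493, 637]]
... * rho(b) = [[1, 3], [-3, -8]]  ->  [[985, 2694], [-2404, -6575]]
... * rho(a^-1) = [[22, 9], [17, 7]]  ->  [[67468, 27723], [-164663, -67661]]
... * rho(a^-1) = [[22, 9], [17, 7]]  ->  [[1955587, 801273], [-4772823, -1955594]]
... * rho(a^-1) = [[22, 9], [17, 7]]  ->  [[56644555, 23209194], [-138247204, -56644565]]
... * rho(b^-1) = [[-8, -3], [3, 1]]  ->  [[-383528858, -146724471], [936043937, 358097047]]
tr = -383528858 + 358097047 = -25431811

-25431811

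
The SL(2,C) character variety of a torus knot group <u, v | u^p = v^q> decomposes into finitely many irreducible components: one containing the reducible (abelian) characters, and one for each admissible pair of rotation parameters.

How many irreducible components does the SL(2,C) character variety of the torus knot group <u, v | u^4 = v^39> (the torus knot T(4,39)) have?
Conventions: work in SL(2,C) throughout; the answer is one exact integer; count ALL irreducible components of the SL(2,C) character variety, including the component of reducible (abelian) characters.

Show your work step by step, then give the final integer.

58

Gamma = < u, v | u^4 = v^39 > (torus knot T(4,39)); the central element u^4 = v^39 acts as +I or -I in any irreducible SL(2,C) representation.
On an irreducible component, tr(u) is locked at 2*cos(pi*alpha/4) for some alpha in 1..3, and tr(v) at 2*cos(pi*beta/39) for some beta in 1..38.
Consistency of u^4 = (-1)^alpha I with v^39 = (-1)^beta I forces alpha = beta (mod 2).
Enumerate parity-matched pairs: 2*19 odd-odd plus 1*19 even-even gives 57.
That is 57 components of irreducible characters, and with the reducible (abelian) component the total is 58.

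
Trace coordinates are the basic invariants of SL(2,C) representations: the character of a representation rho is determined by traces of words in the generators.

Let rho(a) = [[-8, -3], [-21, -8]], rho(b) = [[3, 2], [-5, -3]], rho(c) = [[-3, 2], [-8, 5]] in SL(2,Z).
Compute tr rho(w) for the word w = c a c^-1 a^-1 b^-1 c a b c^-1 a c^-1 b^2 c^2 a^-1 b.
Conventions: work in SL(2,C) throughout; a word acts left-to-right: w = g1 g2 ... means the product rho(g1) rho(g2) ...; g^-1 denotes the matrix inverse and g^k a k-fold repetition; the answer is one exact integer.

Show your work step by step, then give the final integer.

-1614134971

rho(c) = [[-3, 2], [-8, 5]]
... * rho(a) = [[-8, -3], [-21, -8]]  ->  [[-18, -7], [-41, -16]]
... * rho(c^-1) = [[5, -2], [8, -3]]  ->  [[-146, 57], [-333, 130]]
... * rho(a^-1) = [[-8, 3], [21, -8]]  ->  [[2365, -894], [5394, -2039]]
... * rho(b^-1) = [[-3, -2], [5, 3]]  ->  [[-11565, -7412], [-26377, -16905]]
... * rho(c) = [[-3, 2], [-8, 5]]  ->  [[93991, -60190], [214371, -137279]]
... * rho(a) = [[-8, -3], [-21, -8]]  ->  [[512062, 199547], [1167891, 455119]]
... * rho(b) = [[3, 2], [-5, -3]]  ->  [[538451, 425483], [1228078, 970425]]
... * rho(c^-1) = [[5, -2], [8, -3]]  ->  [[6096119, -2353351], [13903790, -5367431]]
... * rho(a) = [[-8, -3], [-21, -8]]  ->  [[651419, 538451], [1485731, 1228078]]
... * rho(c^-1) = [[5, -2], [8, -3]]  ->  [[7564703, -2918191], [17253279, -6655696]]
... * rho(b) = [[3, 2], [-5, -3]]  ->  [[37285064, 23883979], [85038317, 54473646]]
... * rho(b) = [[3, 2], [-5, -3]]  ->  [[-7564703, 2918191], [-17253279, 6655696]]
... * rho(c) = [[-3, 2], [-8, 5]]  ->  [[-651419, -538451], [-1485731, -1228078]]
... * rho(c) = [[-3, 2], [-8, 5]]  ->  [[6261865, -3995093], [14281817, -9111852]]
... * rho(a^-1) = [[-8, 3], [21, -8]]  ->  [[-133991873, 50746339], [-305603428, 115740267]]
... * rho(b) = [[3, 2], [-5, -3]]  ->  [[-655707314, -420222763], [-1495511619, -958427657]]
tr = -655707314 + -958427657 = -1614134971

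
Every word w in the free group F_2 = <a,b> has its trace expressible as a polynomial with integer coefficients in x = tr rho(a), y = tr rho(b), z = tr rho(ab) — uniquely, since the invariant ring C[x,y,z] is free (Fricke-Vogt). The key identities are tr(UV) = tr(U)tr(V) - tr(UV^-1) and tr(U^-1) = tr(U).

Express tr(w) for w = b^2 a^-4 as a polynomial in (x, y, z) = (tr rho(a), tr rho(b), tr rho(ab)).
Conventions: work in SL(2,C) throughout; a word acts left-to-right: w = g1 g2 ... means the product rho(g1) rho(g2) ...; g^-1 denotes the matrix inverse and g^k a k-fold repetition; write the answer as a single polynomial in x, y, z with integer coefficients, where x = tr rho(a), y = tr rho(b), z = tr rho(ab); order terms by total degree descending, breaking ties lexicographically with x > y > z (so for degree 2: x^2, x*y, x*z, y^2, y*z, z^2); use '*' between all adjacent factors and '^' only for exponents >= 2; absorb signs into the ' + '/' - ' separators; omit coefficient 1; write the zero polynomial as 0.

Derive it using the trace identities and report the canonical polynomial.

x^4*y^2 - x^3*y*z - x^4 - 3*x^2*y^2 + 2*x*y*z + 4*x^2 + y^2 - 2

tr(b^2) = tr(b)*tr(b) - tr(1)  (reduce the b square) = y^2 - 2
next, tr(b^2 a) = tr(b)*tr(a b) - tr(a)  (reduce the b square) = y*z - x
tr(a^-1 b^2) = tr(b^2)*tr(a) - tr(b^2 a)  (eliminate a^-1) = x*y^2 - y*z - x
tr(a^-1 b^2 a^-1) = tr(a^-1 b^2)*tr(a) - tr(a^-1 b^2 a)  (eliminate a^-1) = x^2*y^2 - x*y*z - x^2 - y^2 + 2
next, tr(a^-1 b^2 a^-2) = tr(a^-1 b^2 a^-1)*tr(a) - tr(a^-1 b^2)  (eliminate a^-1) = x^3*y^2 - x^2*y*z - x^3 - 2*x*y^2 + y*z + 3*x
and tr(b^2 a^-4) = tr(a^-1 b^2 a^-2)*tr(a) - tr(a^-1 b^2 a^-1)  (eliminate a^-1) = x^4*y^2 - x^3*y*z - x^4 - 3*x^2*y^2 + 2*x*y*z + 4*x^2 + y^2 - 2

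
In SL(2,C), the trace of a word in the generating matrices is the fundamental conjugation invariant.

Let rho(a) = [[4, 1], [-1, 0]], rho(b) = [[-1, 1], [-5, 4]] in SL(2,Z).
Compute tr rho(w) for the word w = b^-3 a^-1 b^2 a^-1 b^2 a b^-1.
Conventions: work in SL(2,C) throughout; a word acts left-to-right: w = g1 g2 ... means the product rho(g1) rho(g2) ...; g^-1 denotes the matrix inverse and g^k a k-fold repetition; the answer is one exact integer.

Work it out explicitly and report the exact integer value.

941350

rho(b^-1) = [[4, -1], [5, -1]]
... * rho(b^-1) = [[4, -1], [5, -1]]  ->  [[11, -3], [15, -4]]
... * rho(b^-1) = [[4, -1], [5, -1]]  ->  [[29, -8], [40, -11]]
... * rho(a^-1) = [[0, -1], [1, 4]]  ->  [[-8, -61], [-11, -84]]
... * rho(b) = [[-1, 1], [-5, 4]]  ->  [[313, -252], [431, -347]]
... * rho(b) = [[-1, 1], [-5, 4]]  ->  [[947, -695], [1304, -957]]
... * rho(a^-1) = [[0, -1], [1, 4]]  ->  [[-695, -3727], [-957, -5132]]
... * rho(b) = [[-1, 1], [-5, 4]]  ->  [[19330, -15603], [26617, -21485]]
... * rho(b) = [[-1, 1], [-5, 4]]  ->  [[58685, -43082], [80808, -59323]]
... * rho(a) = [[4, 1], [-1, 0]]  ->  [[277822, 58685], [382555, 80808]]
... * rho(b^-1) = [[4, -1], [5, -1]]  ->  [[1404713, -336507], [1934260, -463363]]
tr = 1404713 + -463363 = 941350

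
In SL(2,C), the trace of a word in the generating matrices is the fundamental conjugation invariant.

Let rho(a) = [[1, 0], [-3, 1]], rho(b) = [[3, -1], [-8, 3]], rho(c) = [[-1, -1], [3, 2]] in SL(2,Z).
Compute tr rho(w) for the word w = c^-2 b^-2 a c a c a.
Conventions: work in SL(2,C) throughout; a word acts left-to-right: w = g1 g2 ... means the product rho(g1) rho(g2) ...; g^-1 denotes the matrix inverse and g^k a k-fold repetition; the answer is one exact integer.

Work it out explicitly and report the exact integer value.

-704

rho(c^-1) = [[2, 1], [-3, -1]]
... * rho(c^-1) = [[2, 1], [-3, -1]]  ->  [[1, 1], [-3, -2]]
... * rho(b^-1) = [[3, 1], [8, 3]]  ->  [[11, 4], [-25, -9]]
... * rho(b^-1) = [[3, 1], [8, 3]]  ->  [[65, 23], [-147, -52]]
... * rho(a) = [[1, 0], [-3, 1]]  ->  [[-4, 23], [9, -52]]
... * rho(c) = [[-1, -1], [3, 2]]  ->  [[73, 50], [-165, -113]]
... * rho(a) = [[1, 0], [-3, 1]]  ->  [[-77, 50], [174, -113]]
... * rho(c) = [[-1, -1], [3, 2]]  ->  [[227, 177], [-513, -400]]
... * rho(a) = [[1, 0], [-3, 1]]  ->  [[-304, 177], [687, -400]]
tr = -304 + -400 = -704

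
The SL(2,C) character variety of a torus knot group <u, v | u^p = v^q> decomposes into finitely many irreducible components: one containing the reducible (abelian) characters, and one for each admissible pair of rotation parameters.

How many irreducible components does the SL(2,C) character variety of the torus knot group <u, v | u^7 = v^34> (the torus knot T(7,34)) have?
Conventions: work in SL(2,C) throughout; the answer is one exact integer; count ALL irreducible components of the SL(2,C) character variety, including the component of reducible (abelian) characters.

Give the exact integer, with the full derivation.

100

Gamma = < u, v | u^7 = v^34 > (torus knot T(7,34)); the central element u^7 = v^34 acts as +I or -I in any irreducible SL(2,C) representation.
This locks tr(u) to 2*cos(pi*alpha/7), alpha in 1..6, and tr(v) to 2*cos(pi*beta/34), beta in 1..33, on each component of irreducible characters.
u^7 = (-1)^alpha I and v^34 = (-1)^beta I must agree, so alpha and beta have equal parity.
Counting: 3 odd alphas x 17 odd betas + 3 even alphas x 16 even betas = 51 + 48 = 99.
components with irreducible characters: 99; plus the single component of reducible (abelian) characters: total 100.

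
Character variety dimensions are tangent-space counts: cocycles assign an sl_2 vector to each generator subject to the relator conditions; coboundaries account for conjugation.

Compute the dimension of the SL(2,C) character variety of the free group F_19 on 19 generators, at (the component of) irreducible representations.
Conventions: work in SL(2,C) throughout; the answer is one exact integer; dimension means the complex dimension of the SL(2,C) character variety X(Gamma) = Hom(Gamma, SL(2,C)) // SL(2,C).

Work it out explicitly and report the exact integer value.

54

Gamma = F_19 has 19 generators and no relators.
So Z^1 = (sl_2)^19 in full: dim Z^1 = 57.
dim B^1 = 3: the coboundary map is injective because an irreducible image has centralizer 0 in sl_2.
dim H^1 = 57 - 3 = 54, which is dim X.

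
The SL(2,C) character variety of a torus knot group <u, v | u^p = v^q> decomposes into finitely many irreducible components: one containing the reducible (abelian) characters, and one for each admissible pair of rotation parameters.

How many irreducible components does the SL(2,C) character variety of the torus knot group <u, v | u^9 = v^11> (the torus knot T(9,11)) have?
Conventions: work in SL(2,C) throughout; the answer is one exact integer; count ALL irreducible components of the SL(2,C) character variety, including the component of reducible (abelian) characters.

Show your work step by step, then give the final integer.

41

For T(9,11): irreducibility forces the central element u^9 = v^11 to one of +I, -I.
This locks tr(u) to 2*cos(pi*alpha/9), alpha in 1..8, and tr(v) to 2*cos(pi*beta/11), beta in 1..10, on each component of irreducible characters.
The two central values (-1)^alpha I and (-1)^beta I must be the same matrix, so alpha and beta share a parity.
Enumerate parity-matched pairs: 4*5 odd-odd plus 4*5 even-even gives 40.
components with irreducible characters: 40; plus the single component of reducible (abelian) characters: total 41.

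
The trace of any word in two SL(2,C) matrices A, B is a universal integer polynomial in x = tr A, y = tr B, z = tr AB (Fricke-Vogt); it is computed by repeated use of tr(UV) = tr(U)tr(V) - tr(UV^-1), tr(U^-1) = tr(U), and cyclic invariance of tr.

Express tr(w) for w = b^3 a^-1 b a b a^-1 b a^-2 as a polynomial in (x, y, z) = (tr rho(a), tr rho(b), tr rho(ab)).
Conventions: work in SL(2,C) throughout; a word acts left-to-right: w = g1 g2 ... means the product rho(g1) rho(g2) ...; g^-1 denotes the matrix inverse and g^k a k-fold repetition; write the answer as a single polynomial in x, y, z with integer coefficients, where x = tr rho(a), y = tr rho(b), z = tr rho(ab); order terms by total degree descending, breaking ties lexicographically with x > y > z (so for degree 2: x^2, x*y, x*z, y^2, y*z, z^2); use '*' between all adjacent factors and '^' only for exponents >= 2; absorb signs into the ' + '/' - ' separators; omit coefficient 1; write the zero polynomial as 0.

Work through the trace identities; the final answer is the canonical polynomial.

trace(a b^2) = trace(b) trace(a b) - trace(a) = y*z - x
trace(b a b^2) = trace(b) trace(a b^2) - trace(a b) = y^2*z - x*y - z
trace(b^3 a b) = trace(b) trace(b a b^2) - trace(b a b) = y^3*z - x*y^2 - 2*y*z + x
so trace(b^2 a b^3) = trace(b) trace(b^3 a b) - trace(b^3 a) = y^4*z - x*y^3 - 3*y^2*z + 2*x*y + z
reduce: trace(b^4 a b^2) = trace(b) trace(b^2 a b^3) - trace(b^2 a b^2) = y^5*z - x*y^4 - 4*y^3*z + 3*x*y^2 + 3*y*z - x
reduce: trace(a b a b) = trace(a b) trace(a b) - trace(1) = z^2 - 2
trace(a b a) = trace(a) trace(b a) - trace(b) = x*z - y
trace(a b^2 a b) = trace(b) trace(a b a b) - trace(a b a) = y*z^2 - x*z - y
trace(b^2) = trace(b) trace(b) - trace(1) = y^2 - 2
trace(a b^2 a) = trace(a) trace(b^2 a) - trace(b^2) = x*y*z - x^2 - y^2 + 2
reduce: trace(b a b^2 a b) = trace(b) trace(a b^2 a b) - trace(a b^2 a) = y^2*z^2 - 2*x*y*z + x^2 - 2
reduce: trace(b^2 a b^2 a b) = trace(b) trace(b a b^2 a b) - trace(b a b^2 a) = y^3*z^2 - 2*x*y^2*z + x^2*y - y*z^2 + x*z - y
so trace(b^4 a b^2 a) = trace(b) trace(b^2 a b^2 a b) - trace(b^2 a b^2 a) = y^4*z^2 - 2*x*y^3*z + x^2*y^2 - 2*y^2*z^2 + 3*x*y*z - x^2 - y^2 + 2
reduce: trace(b a b^2 a^-1 b^3) = trace(b^4 a b^2) trace(a) - trace(b^4 a b^2 a) = x*y^5*z - x^2*y^4 - y^4*z^2 - 2*x*y^3*z + 2*x^2*y^2 + 2*y^2*z^2 + y^2 - 2
reduce: trace(a b a b^3) = trace(b) trace(b a b a b) - trace(b a b a) = y^2*z^2 - x*y*z - y^2 - z^2 + 2
so trace(b^3 a b a b) = trace(b) trace(a b a b^3) - trace(a b a b^2) = y^3*z^2 - x*y^2*z - y^3 - 2*y*z^2 + x*z + 3*y
so trace(b^3 a b a b^2) = trace(b) trace(b^3 a b a b) - trace(b^3 a b a) = y^4*z^2 - x*y^3*z - y^4 - 3*y^2*z^2 + 2*x*y*z + 4*y^2 + z^2 - 2
so trace(a b a b a b) = trace(b a b a) trace(b a) - trace(a b) = z^3 - 3*z
trace(a b a b a) = trace(a) trace(b a b a) - trace(b a b) = x*z^2 - y*z - x
trace(a b a b^2 a b) = trace(b) trace(a b a b a b) - trace(a b a b a) = y*z^3 - x*z^2 - 2*y*z + x
trace(a b a b^2 a) = trace(a) trace(b a b^2 a) - trace(b a b^2) = x*y*z^2 - x^2*z - y^2*z + z
reduce: trace(b a b a b^2 a b) = trace(b) trace(a b a b^2 a b) - trace(a b a b^2 a) = y^2*z^3 - 2*x*y*z^2 + x^2*z - y^2*z + x*y - z
so trace(b^3 a b a b^2 a) = trace(b) trace(b a b a b^2 a b) - trace(b a b a b^2 a) = y^3*z^3 - 2*x*y^2*z^2 + x^2*y*z - y^3*z - y*z^3 + x*y^2 + x*z^2 + y*z - x
so trace(b a b^2 a^-1 b^3 a) = trace(b^3 a b a b^2) trace(a) - trace(b^3 a b a b^2 a) = x*y^4*z^2 - x^2*y^3*z - y^3*z^3 - x*y^4 - x*y^2*z^2 + x^2*y*z + y^3*z + y*z^3 + 3*x*y^2 - y*z - x
trace(b a^-1 b^3 a^-1 b a b) = trace(b a b^2 a^-1 b^3) trace(a) - trace(b a b^2 a^-1 b^3 a) = x^2*y^5*z - x^3*y^4 - 2*x*y^4*z^2 - x^2*y^3*z + y^3*z^3 + 2*x^3*y^2 + x*y^4 + 3*x*y^2*z^2 - x^2*y*z - y^3*z - y*z^3 - 2*x*y^2 + y*z - x
trace(b a b a b a b^2) = trace(b) trace(a b a b a b^2) - trace(a b a b a b) = y^2*z^3 - x*y*z^2 - 2*y^2*z - z^3 + x*y + 3*z
reduce: trace(b a b a b^4 a) = trace(b) trace(b a b a b a b^2) - trace(b a b a b a b) = y^3*z^3 - x*y^2*z^2 - 2*y^3*z - 2*y*z^3 + x*y^2 + x*z^2 + 5*y*z - x
trace(b^3 a^-1 b a b a b) = trace(b a b a b^4) trace(a) - trace(b a b a b^4 a) = x*y^4*z^2 - x^2*y^3*z - y^3*z^3 - x*y^4 - 2*x*y^2*z^2 + 2*x^2*y*z + 2*y^3*z + 2*y*z^3 + 3*x*y^2 - 5*y*z - x
reduce: trace(a b a b a b a b) = trace(b a b a) trace(b a b a) - trace(1) = z^4 - 4*z^2 + 2
reduce: trace(a b a b a b a) = trace(a) trace(b a b a b a) - trace(b a b a b) = x*z^3 - y*z^2 - 2*x*z + y
reduce: trace(a b a b a b a b^2) = trace(b) trace(a b a b a b a b) - trace(a b a b a b a) = y*z^4 - x*z^3 - 3*y*z^2 + 2*x*z + y
trace(b a b a b a b^3 a) = trace(b) trace(a b a b a b a b^2) - trace(a b a b a b a b) = y^2*z^4 - x*y*z^3 - 3*y^2*z^2 - z^4 + 2*x*y*z + y^2 + 4*z^2 - 2
trace(b^3 a^-1 b a b a b a) = trace(b a b a b a b^3) trace(a) - trace(b a b a b a b^3 a) = x*y^3*z^3 - x^2*y^2*z^2 - y^2*z^4 - 2*x*y^3*z - x*y*z^3 + x^2*y^2 + x^2*z^2 + 3*y^2*z^2 + z^4 + 3*x*y*z - x^2 - y^2 - 4*z^2 + 2
so trace(b a^-1 b^3 a^-1 b a b a) = trace(b^3 a^-1 b a b a b) trace(a) - trace(b^3 a^-1 b a b a b a) = x^2*y^4*z^2 - x^3*y^3*z - 2*x*y^3*z^3 - x^2*y^4 - x^2*y^2*z^2 + y^2*z^4 + 2*x^3*y*z + 4*x*y^3*z + 3*x*y*z^3 + 2*x^2*y^2 - x^2*z^2 - 3*y^2*z^2 - z^4 - 8*x*y*z + y^2 + 4*z^2 - 2
so trace(b^3 a^-1 b a b a^-1 b a^-1) = trace(b a^-1 b^3 a^-1 b a b) trace(a) - trace(b a^-1 b^3 a^-1 b a b a) = x^3*y^5*z - x^4*y^4 - 3*x^2*y^4*z^2 + 3*x*y^3*z^3 + 2*x^4*y^2 + 2*x^2*y^4 + 4*x^2*y^2*z^2 - y^2*z^4 - 3*x^3*y*z - 5*x*y^3*z - 4*x*y*z^3 - 4*x^2*y^2 + x^2*z^2 + 3*y^2*z^2 + z^4 + 9*x*y*z - x^2 - y^2 - 4*z^2 + 2
trace(b a b a^-1 b^4) = trace(b^5 a b) trace(a) - trace(b^5 a b a) = x*y^5*z - x^2*y^4 - y^4*z^2 - 3*x*y^3*z + 3*x^2*y^2 + y^4 + 3*y^2*z^2 + x*y*z - x^2 - 4*y^2 - z^2 + 2
reduce: trace(b a b a^-1 b^4 a) = trace(b^4 a b a b) trace(a) - trace(b^4 a b a b a) = x*y^4*z^2 - x^2*y^3*z - y^3*z^3 - x*y^4 - 2*x*y^2*z^2 + 2*x^2*y*z + 2*y^3*z + 2*y*z^3 + 3*x*y^2 - 5*y*z - x
trace(b^3 a^-1 b a b a^-1 b) = trace(b a b a^-1 b^4) trace(a) - trace(b a b a^-1 b^4 a) = x^2*y^5*z - x^3*y^4 - 2*x*y^4*z^2 - 2*x^2*y^3*z + y^3*z^3 + 3*x^3*y^2 + 2*x*y^4 + 5*x*y^2*z^2 - x^2*y*z - 2*y^3*z - 2*y*z^3 - x^3 - 7*x*y^2 - x*z^2 + 5*y*z + 3*x
so trace(b^3 a^-1 b a b a^-1 b a^-2) = trace(b^3 a^-1 b a b a^-1 b a^-1) trace(a) - trace(b^3 a^-1 b a b a^-1 b) = x^4*y^5*z - x^5*y^4 - 3*x^3*y^4*z^2 - x^2*y^5*z + 3*x^2*y^3*z^3 + 2*x^5*y^2 + 3*x^3*y^4 + 4*x^3*y^2*z^2 + 2*x*y^4*z^2 - x*y^2*z^4 - 3*x^4*y*z - 3*x^2*y^3*z - 4*x^2*y*z^3 - y^3*z^3 - 7*x^3*y^2 + x^3*z^2 - 2*x*y^4 - 2*x*y^2*z^2 + x*z^4 + 10*x^2*y*z + 2*y^3*z + 2*y*z^3 + 6*x*y^2 - 3*x*z^2 - 5*y*z - x

x^4*y^5*z - x^5*y^4 - 3*x^3*y^4*z^2 - x^2*y^5*z + 3*x^2*y^3*z^3 + 2*x^5*y^2 + 3*x^3*y^4 + 4*x^3*y^2*z^2 + 2*x*y^4*z^2 - x*y^2*z^4 - 3*x^4*y*z - 3*x^2*y^3*z - 4*x^2*y*z^3 - y^3*z^3 - 7*x^3*y^2 + x^3*z^2 - 2*x*y^4 - 2*x*y^2*z^2 + x*z^4 + 10*x^2*y*z + 2*y^3*z + 2*y*z^3 + 6*x*y^2 - 3*x*z^2 - 5*y*z - x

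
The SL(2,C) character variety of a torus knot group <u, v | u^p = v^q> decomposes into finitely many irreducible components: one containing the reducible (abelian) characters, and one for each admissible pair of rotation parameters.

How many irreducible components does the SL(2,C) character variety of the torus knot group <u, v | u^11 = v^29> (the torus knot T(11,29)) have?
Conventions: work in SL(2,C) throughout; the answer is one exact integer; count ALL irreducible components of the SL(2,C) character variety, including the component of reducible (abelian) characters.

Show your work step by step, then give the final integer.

In the torus knot group T(11,29), u^11 = v^29 is central, so an irreducible representation sends it to +I or -I (Schur).
So on each irreducible component the traces are pinned: tr(u) = 2*cos(pi*alpha/11) with 1 <= alpha <= 10, tr(v) = 2*cos(pi*beta/29) with 1 <= beta <= 28.
Consistency of u^11 = (-1)^alpha I with v^29 = (-1)^beta I forces alpha = beta (mod 2).
count pairs: odd alpha (5 choices) x odd beta (14), plus even alpha (5) x even beta (14): 5*14 + 5*14 = 140.
That is 140 components of irreducible characters, and with the reducible (abelian) component the total is 141.

141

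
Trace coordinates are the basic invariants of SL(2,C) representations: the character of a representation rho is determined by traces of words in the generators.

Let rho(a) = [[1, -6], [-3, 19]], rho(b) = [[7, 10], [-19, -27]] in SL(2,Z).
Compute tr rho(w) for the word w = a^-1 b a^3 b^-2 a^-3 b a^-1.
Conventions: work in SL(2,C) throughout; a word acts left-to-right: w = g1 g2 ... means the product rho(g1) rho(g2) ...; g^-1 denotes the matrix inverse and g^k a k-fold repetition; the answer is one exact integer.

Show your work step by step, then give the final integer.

rho(a^-1) = [[19, 6], [3, 1]]
... * rho(b) = [[7, 10], [-19, -27]]  ->  [[19, 28], [2, 3]]
... * rho(a) = [[1, -6], [-3, 19]]  ->  [[-65, 418], [-7, 45]]
... * rho(a) = [[1, -6], [-3, 19]]  ->  [[-1319, 8332], [-142, 897]]
... * rho(a) = [[1, -6], [-3, 19]]  ->  [[-26315, 166222], [-2833, 17895]]
... * rho(b^-1) = [[-27, -10], [19, 7]]  ->  [[3868723, 1426704], [416496, 153595]]
... * rho(b^-1) = [[-27, -10], [19, 7]]  ->  [[-77348145, -28700302], [-8327087, -3089795]]
... * rho(a^-1) = [[19, 6], [3, 1]]  ->  [[-1555715661, -492789172], [-167484038, -53052317]]
... * rho(a^-1) = [[19, 6], [3, 1]]  ->  [[-31036965075, -9827083138], [-3341353673, -1057956545]]
... * rho(a^-1) = [[19, 6], [3, 1]]  ->  [[-619183585839, -196048873588], [-66659589422, -21106078583]]
... * rho(b) = [[7, 10], [-19, -27]]  ->  [[-609356502701, -898516271514], [-65601632877, -96731772479]]
... * rho(a^-1) = [[19, 6], [3, 1]]  ->  [[-14273322365861, -4554655287720], [-1536626342100, -490341569741]]
tr = -14273322365861 + -490341569741 = -14763663935602

-14763663935602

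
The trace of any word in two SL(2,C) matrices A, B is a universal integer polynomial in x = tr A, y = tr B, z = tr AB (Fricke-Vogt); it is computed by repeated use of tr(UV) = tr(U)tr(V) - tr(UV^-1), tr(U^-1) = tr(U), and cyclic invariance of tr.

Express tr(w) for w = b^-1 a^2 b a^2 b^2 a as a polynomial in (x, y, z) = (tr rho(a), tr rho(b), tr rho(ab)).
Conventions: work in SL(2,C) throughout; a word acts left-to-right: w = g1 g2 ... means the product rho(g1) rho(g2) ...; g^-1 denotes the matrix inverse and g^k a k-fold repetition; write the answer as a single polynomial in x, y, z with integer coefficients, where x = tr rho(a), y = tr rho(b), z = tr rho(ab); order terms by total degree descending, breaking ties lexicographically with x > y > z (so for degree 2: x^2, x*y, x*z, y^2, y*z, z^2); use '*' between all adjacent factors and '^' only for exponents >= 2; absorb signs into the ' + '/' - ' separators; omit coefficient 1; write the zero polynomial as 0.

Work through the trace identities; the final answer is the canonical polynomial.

x^3*y^2*z^2 - x^4*y*z - 2*x^2*y^3*z - x^2*y*z^3 + x^3*y^2 + x^3*z^2 + x*y^4 + x*y^2*z^2 + 2*x^2*y*z - 3*x*y^2 - x*z^2 + y*z - x

trace(b a b a) = trace(b a) trace(b a) - trace(1)   [split at a repeated b] = z^2 - 2
so trace(b a b) = trace(b) trace(a b) - trace(a)   [square of b] = y*z - x
trace(b a^2 b a) = trace(a) trace(b a b a) - trace(b a b)   [square of a] = x*z^2 - y*z - x
trace(b^2) = trace(b) trace(b) - trace(1)   [square of b] = y^2 - 2
reduce: trace(b a^2 b) = trace(a) trace(b^2 a) - trace(b^2)   [square of a] = x*y*z - x^2 - y^2 + 2
reduce: trace(a b a^2 b a) = trace(a) trace(b a^2 b a) - trace(b a^2 b)   [square of a] = x^2*z^2 - 2*x*y*z + y^2 - 2
trace(a^3 b a^2 b) = trace(a) trace(a b a^2 b a) - trace(a b a^2 b)   [square of a] = x^3*z^2 - 2*x^2*y*z + x*y^2 - x*z^2 + y*z - x
trace(a b a) = trace(a) trace(b a) - trace(b)   [square of a] = x*z - y
trace(b a^3) = trace(a) trace(a b a) - trace(a b)   [square of a] = x^2*z - x*y - z
trace(b a^4) = trace(a) trace(b a^3) - trace(b a^2)   [square of a] = x^3*z - x^2*y - 2*x*z + y
trace(a^3 b a^2) = trace(a) trace(b a^4) - trace(b a^3)   [square of a] = x^4*z - x^3*y - 3*x^2*z + 2*x*y + z
so trace(a^2 b a^2 b^2 a) = trace(b) trace(a^3 b a^2 b) - trace(a^3 b a^2)   [square of b] = x^3*y*z^2 - x^4*z - 2*x^2*y^2*z + x^3*y + x*y^3 - x*y*z^2 + 3*x^2*z + y^2*z - 3*x*y - z
trace(a b a b a b) = trace(a b) trace(a b a b) - trace(a^-1 b^-1)   [split at a repeated a] = z^3 - 3*z
trace(b^2 a b a b a) = trace(b) trace(a b a b a b) - trace(a b a b a)   [square of b] = y*z^3 - x*z^2 - 2*y*z + x
trace(a b a b^2) = trace(b) trace(a b a b) - trace(a b a)   [square of b] = y*z^2 - x*z - y
trace(b^2 a b a b) = trace(b) trace(a b a b^2) - trace(a b a b)   [square of b] = y^2*z^2 - x*y*z - y^2 - z^2 + 2
trace(b a^2 b^2 a b a) = trace(a) trace(b^2 a b a b a) - trace(b^2 a b a b)   [square of a] = x*y*z^3 - x^2*z^2 - y^2*z^2 - x*y*z + x^2 + y^2 + z^2 - 2
so trace(b^2 a b^2 a) = trace(b) trace(a b^2 a b) - trace(a b^2 a)   [square of b] = y^2*z^2 - 2*x*y*z + x^2 - 2
trace(b a b^2) = trace(b) trace(b a b) - trace(b a)   [square of b] = y^2*z - x*y - z
trace(b^2 a b^2) = trace(b) trace(b a b^2) - trace(b a b)   [square of b] = y^3*z - x*y^2 - 2*y*z + x
trace(b a^2 b^2 a b) = trace(a) trace(b^2 a b^2 a) - trace(b^2 a b^2)   [square of a] = x*y^2*z^2 - 2*x^2*y*z - y^3*z + x^3 + x*y^2 + 2*y*z - 3*x
trace(a^2 b a^2 b^2 a b) = trace(a) trace(b a^2 b^2 a b a) - trace(b a^2 b^2 a b)   [square of a] = x^2*y*z^3 - x^3*z^2 - 2*x*y^2*z^2 + x^2*y*z + y^3*z + x*z^2 - 2*y*z + x
so trace(b^-1 a^2 b a^2 b^2 a) = trace(a^2 b a^2 b^2 a) trace(b) - trace(a^2 b a^2 b^2 a b)   [inverse elimination on b] = x^3*y^2*z^2 - x^4*y*z - 2*x^2*y^3*z - x^2*y*z^3 + x^3*y^2 + x^3*z^2 + x*y^4 + x*y^2*z^2 + 2*x^2*y*z - 3*x*y^2 - x*z^2 + y*z - x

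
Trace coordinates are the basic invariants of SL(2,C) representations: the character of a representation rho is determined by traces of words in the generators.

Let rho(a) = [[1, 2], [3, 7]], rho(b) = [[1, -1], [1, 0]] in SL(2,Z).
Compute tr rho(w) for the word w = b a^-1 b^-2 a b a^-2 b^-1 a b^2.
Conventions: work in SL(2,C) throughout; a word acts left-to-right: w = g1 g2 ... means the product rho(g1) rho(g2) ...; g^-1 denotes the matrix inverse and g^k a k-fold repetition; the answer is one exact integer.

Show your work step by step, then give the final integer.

rho(b) = [[1, -1], [1, 0]]
... * rho(a^-1) = [[7, -2], [-3, 1]]  ->  [[10, -3], [7, -2]]
... * rho(b^-1) = [[0, 1], [-1, 1]]  ->  [[3, 7], [2, 5]]
... * rho(b^-1) = [[0, 1], [-1, 1]]  ->  [[-7, 10], [-5, 7]]
... * rho(a) = [[1, 2], [3, 7]]  ->  [[23, 56], [16, 39]]
... * rho(b) = [[1, -1], [1, 0]]  ->  [[79, -23], [55, -16]]
... * rho(a^-1) = [[7, -2], [-3, 1]]  ->  [[622, -181], [433, -126]]
... * rho(a^-1) = [[7, -2], [-3, 1]]  ->  [[4897, -1425], [3409, -992]]
... * rho(b^-1) = [[0, 1], [-1, 1]]  ->  [[1425, 3472], [992, 2417]]
... * rho(a) = [[1, 2], [3, 7]]  ->  [[11841, 27154], [8243, 18903]]
... * rho(b) = [[1, -1], [1, 0]]  ->  [[38995, -11841], [27146, -8243]]
... * rho(b) = [[1, -1], [1, 0]]  ->  [[27154, -38995], [18903, -27146]]
tr = 27154 + -27146 = 8

8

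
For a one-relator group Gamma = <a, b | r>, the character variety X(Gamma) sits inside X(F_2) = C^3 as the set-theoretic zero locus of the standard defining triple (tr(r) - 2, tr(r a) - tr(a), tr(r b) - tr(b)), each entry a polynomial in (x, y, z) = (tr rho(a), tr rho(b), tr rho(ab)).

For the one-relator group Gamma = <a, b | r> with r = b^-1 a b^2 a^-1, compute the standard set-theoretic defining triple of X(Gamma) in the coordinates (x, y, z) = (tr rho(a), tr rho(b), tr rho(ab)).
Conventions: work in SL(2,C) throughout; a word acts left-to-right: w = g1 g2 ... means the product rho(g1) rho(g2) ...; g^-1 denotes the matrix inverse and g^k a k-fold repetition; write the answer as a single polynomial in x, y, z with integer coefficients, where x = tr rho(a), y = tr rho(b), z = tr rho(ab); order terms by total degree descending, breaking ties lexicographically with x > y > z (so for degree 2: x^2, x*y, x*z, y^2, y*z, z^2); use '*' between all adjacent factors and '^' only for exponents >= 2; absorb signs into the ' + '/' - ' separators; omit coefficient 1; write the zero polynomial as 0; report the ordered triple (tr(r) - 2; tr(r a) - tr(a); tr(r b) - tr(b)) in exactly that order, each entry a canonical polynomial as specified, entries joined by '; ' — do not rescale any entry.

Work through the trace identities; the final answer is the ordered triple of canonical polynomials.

trace(b^2) = trace(b) trace(b) - trace(1) = y^2 - 2
trace(b a b) = trace(b) trace(a b) - trace(a) = y*z - x
trace(b a b^2) = trace(b) trace(b a b) - trace(b a) = y^2*z - x*y - z
reduce: trace(a b a b) = trace(b a) trace(b a) - trace(1) = z^2 - 2
so trace(a b a) = trace(a) trace(b a) - trace(b) = x*z - y
so trace(b a b^2 a) = trace(b) trace(a b a b) - trace(a b a) = y*z^2 - x*z - y
trace(a b^2 a^-1 b) = trace(b a b^2) trace(a) - trace(b a b^2 a) = x*y^2*z - x^2*y - y*z^2 + y
trace(b^-1 a b^2 a^-1) = trace(a b^2 a^-1) trace(b) - trace(a b^2 a^-1 b) = -x*y^2*z + x^2*y + y^3 + y*z^2 - 3*y
assemble the triple (trace(r) - 2; trace(r a) - x; trace(r b) - y)

-x*y^2*z + x^2*y + y^3 + y*z^2 - 3*y - 2; -x + z; y^2 - y - 2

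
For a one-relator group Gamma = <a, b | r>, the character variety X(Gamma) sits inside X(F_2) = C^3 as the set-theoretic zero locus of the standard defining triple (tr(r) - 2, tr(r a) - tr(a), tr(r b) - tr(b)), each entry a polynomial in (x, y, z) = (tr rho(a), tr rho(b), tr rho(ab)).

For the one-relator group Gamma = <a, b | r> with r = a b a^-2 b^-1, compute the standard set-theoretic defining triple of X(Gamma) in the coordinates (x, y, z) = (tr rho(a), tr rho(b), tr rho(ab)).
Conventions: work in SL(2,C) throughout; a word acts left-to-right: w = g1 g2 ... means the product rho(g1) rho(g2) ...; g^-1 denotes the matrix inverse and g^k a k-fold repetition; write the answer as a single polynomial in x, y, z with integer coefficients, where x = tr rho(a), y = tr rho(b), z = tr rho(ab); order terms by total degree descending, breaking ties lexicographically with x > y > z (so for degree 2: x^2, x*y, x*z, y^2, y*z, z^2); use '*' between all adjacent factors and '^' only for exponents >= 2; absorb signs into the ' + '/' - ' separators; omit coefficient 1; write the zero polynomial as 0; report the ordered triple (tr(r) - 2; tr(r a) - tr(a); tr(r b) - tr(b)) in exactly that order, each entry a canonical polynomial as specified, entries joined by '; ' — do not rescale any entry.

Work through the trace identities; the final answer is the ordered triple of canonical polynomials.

-x^2*y*z + x^3 + x*y^2 + x*z^2 - 3*x - 2; -x^3*y*z + x^4 + x^2*y^2 + x^2*z^2 - 4*x^2 - x + 2; x*y - y - z

trace(a b a) = trace(a) * trace(b a) - trace(b) = x*z - y
apply: trace(a b a b) = trace(b a) * trace(b a) - trace(1) = z^2 - 2
apply: trace(b^-1 a b a) = trace(a b a) * trace(b) - trace(a b a b) = x*y*z - y^2 - z^2 + 2
trace(b^-1 a b a^-1) = trace(b^-1 a b) * trace(a) - trace(b^-1 a b a) = -x*y*z + x^2 + y^2 + z^2 - 2
apply: trace(a b a^-2 b^-1) = trace(b^-1 a b a^-1) * trace(a) - trace(b^-1 a b) = -x^2*y*z + x^3 + x*y^2 + x*z^2 - 3*x
trace(b^2 a) = trace(b) * trace(a b) - trace(a)  (reduce the b square) = y*z - x
apply: trace(b^2) = trace(b) * trace(b) - trace(1)  (reduce the b square) = y^2 - 2
trace(b a^2 b) = trace(a) * trace(b^2 a) - trace(b^2)  (reduce the a square) = x*y*z - x^2 - y^2 + 2
trace(b a^2 b a) = trace(a) * trace(b a b a) - trace(b a b)  (reduce the a square) = x*z^2 - y*z - x
apply: trace(a^2 b a^-1 b) = trace(b a^2 b) * trace(a) - trace(b a^2 b a)  (eliminate a^-1) = x^2*y*z - x^3 - x*y^2 - x*z^2 + y*z + 3*x
use: trace(a^-1 b^-1 a^2 b) = trace(a^2 b a^-1) * trace(b) - trace(a^2 b a^-1 b)  (eliminate b^-1) = -x^2*y*z + x^3 + x*y^2 + x*z^2 - 3*x
trace(a^2) = trace(a) * trace(a) - trace(1)  (reduce the a square) = x^2 - 2
apply: trace(a b a^-2 b^-1 a) = trace(a^-1 b^-1 a^2 b) * trace(a) - trace(a^-1 b^-1 a^2 b a)  (eliminate a^-1) = -x^3*y*z + x^4 + x^2*y^2 + x^2*z^2 - 4*x^2 + 2
trace(b a^-1) = trace(b) * trace(a) - trace(b a)  (eliminate a^-1) = x*y - z
assemble the triple (trace(r) - 2; trace(r a) - x; trace(r b) - y)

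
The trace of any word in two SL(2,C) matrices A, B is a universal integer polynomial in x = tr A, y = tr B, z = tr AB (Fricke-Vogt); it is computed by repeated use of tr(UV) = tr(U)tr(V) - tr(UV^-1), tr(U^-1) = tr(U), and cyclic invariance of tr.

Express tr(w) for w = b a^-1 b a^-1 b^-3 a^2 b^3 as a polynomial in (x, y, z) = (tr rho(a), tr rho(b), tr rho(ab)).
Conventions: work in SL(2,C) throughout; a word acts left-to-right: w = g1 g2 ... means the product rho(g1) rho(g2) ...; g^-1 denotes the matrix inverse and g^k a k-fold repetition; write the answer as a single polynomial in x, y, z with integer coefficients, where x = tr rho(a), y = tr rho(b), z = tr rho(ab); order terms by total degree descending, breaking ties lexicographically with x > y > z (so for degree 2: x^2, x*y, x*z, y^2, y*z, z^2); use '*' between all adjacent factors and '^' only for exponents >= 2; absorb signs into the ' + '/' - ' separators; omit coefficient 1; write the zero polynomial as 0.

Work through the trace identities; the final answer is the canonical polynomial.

tr(b^2 a) = tr(b) tr(a b) - tr(a)  (reduce the b square) = y*z - x
tr(b^2) = tr(b) tr(b) - tr(1)  (reduce the b square) = y^2 - 2
tr(b a^2 b) = tr(a) tr(b^2 a) - tr(b^2)  (reduce the a square) = x*y*z - x^2 - y^2 + 2
tr(b a^2) = tr(a) tr(b a) - tr(b)  (reduce the a square) = x*z - y
and tr(a^2 b^3) = tr(b) tr(b a^2 b) - tr(b a^2)  (reduce the b square) = x*y^2*z - x^2*y - y^3 - x*z + 3*y
next, tr(a b^3) = tr(b) tr(b a b) - tr(b a)  (reduce the b square) = y^2*z - x*y - z
next, tr(b^2 a^3 b) = tr(a) tr(a b^3 a) - tr(a b^3)  (reduce the a square) = x^2*y^2*z - x^3*y - x*y^3 - x^2*z - y^2*z + 4*x*y + z
tr(b^2 a^3) = tr(a) tr(b^2 a^2) - tr(b^2 a)  (reduce the a square) = x^2*y*z - x^3 - x*y^2 - y*z + 3*x
tr(a^2 b^4 a) = tr(b) tr(b^2 a^3 b) - tr(b^2 a^3)  (reduce the b square) = x^2*y^3*z - x^3*y^2 - x*y^4 - 2*x^2*y*z - y^3*z + x^3 + 5*x*y^2 + 2*y*z - 3*x
tr(a b a b) = tr(b a) tr(b a) - tr(1)  (split on b) = z^2 - 2
tr(b^2 a b a) = tr(b) tr(a b a b) - tr(a b a)  (reduce the b square) = y*z^2 - x*z - y
tr(b a b a^2 b) = tr(a) tr(b^2 a b a) - tr(b^2 a b)  (reduce the a square) = x*y*z^2 - x^2*z - y^2*z + z
and tr(b a b a^2) = tr(a) tr(b a b a) - tr(b a b)  (reduce the a square) = x*z^2 - y*z - x
and tr(a b a^2 b^3) = tr(b) tr(b a b a^2 b) - tr(b a b a^2)  (reduce the b square) = x*y^2*z^2 - x^2*y*z - y^3*z - x*z^2 + 2*y*z + x
tr(a^2 b^4 a b) = tr(b) tr(a b a^2 b^3) - tr(a b a^2 b^2)  (reduce the b square) = x*y^3*z^2 - x^2*y^2*z - y^4*z - 2*x*y*z^2 + x^2*z + 3*y^2*z + x*y - z
next, tr(b^-1 a^2 b^4 a) = tr(a^2 b^4 a) tr(b) - tr(a^2 b^4 a b)  (eliminate b^-1) = x^2*y^4*z - x^3*y^3 - x*y^5 - x*y^3*z^2 - x^2*y^2*z + x^3*y + 5*x*y^3 + 2*x*y*z^2 - x^2*z - y^2*z - 4*x*y + z
and tr(b^-1 a^2 b^4 a^-1) = tr(b^-1 a^2 b^4) tr(a) - tr(b^-1 a^2 b^4 a)  (eliminate a^-1) = -x^2*y^4*z + x^3*y^3 + x*y^5 + x*y^3*z^2 + 2*x^2*y^2*z - 2*x^3*y - 6*x*y^3 - 2*x*y*z^2 + y^2*z + 7*x*y - z
and tr(b a^3 b^4) = tr(b) tr(b a^3 b^3) - tr(b a^3 b^2)  (reduce the b square) = x^2*y^4*z - x^3*y^3 - x*y^5 - 3*x^2*y^2*z - y^4*z + 2*x^3*y + 6*x*y^3 + x^2*z + 3*y^2*z - 7*x*y - z
and tr(b a b a b^2) = tr(b) tr(b a b a b) - tr(b a b a)  (reduce the b square) = y^2*z^2 - x*y*z - y^2 - z^2 + 2
tr(b^4 a b a) = tr(b) tr(b a b a b^2) - tr(b a b a b)  (reduce the b square) = y^3*z^2 - x*y^2*z - y^3 - 2*y*z^2 + x*z + 3*y
next, tr(b a^3 b^4 a) = tr(a) tr(b^4 a b a^2) - tr(b^4 a b a)  (reduce the a square) = x^2*y^3*z^2 - x^3*y^2*z - x*y^4*z - 2*x^2*y*z^2 - y^3*z^2 + x^3*z + 4*x*y^2*z + x^2*y + y^3 + 2*y*z^2 - 2*x*z - 3*y
tr(a^2 b^4 a^-1 b a) = tr(b a^3 b^4) tr(a) - tr(b a^3 b^4 a)  (eliminate a^-1) = x^3*y^4*z - x^4*y^3 - x^2*y^5 - x^2*y^3*z^2 - 2*x^3*y^2*z + 2*x^4*y + 6*x^2*y^3 + 2*x^2*y*z^2 + y^3*z^2 - x*y^2*z - 8*x^2*y - y^3 - 2*y*z^2 + x*z + 3*y
next, tr(b a b a^2 b^4) = tr(b) tr(b^2 a b a^2 b^2) - tr(b^2 a b a^2 b)  (reduce the b square) = x*y^4*z^2 - x^2*y^3*z - y^5*z - 3*x*y^2*z^2 + 2*x^2*y*z + 4*y^3*z + x*y^2 + x*z^2 - 3*y*z - x
next, tr(a b a b a b) = tr(a b a b) tr(a b) - tr(b a)  (split on a) = z^3 - 3*z
tr(b a b a b a b) = tr(b) tr(a b a b a b) - tr(a b a b a)  (reduce the b square) = y*z^3 - x*z^2 - 2*y*z + x
next, tr(a b a b a b^3) = tr(b) tr(b a b a b a b) - tr(b a b a b a)  (reduce the b square) = y^2*z^3 - x*y*z^2 - 2*y^2*z - z^3 + x*y + 3*z
and tr(b^4 a b a b a) = tr(b) tr(a b a b a b^3) - tr(a b a b a b^2)  (reduce the b square) = y^3*z^3 - x*y^2*z^2 - 2*y^3*z - 2*y*z^3 + x*y^2 + x*z^2 + 5*y*z - x
and tr(b^4 a b a b) = tr(b) tr(b^2 a b a b^2) - tr(b^2 a b a b)  (reduce the b square) = y^4*z^2 - x*y^3*z - y^4 - 3*y^2*z^2 + 2*x*y*z + 4*y^2 + z^2 - 2
next, tr(b a b a^2 b^4 a) = tr(a) tr(b^4 a b a b a) - tr(b^4 a b a b)  (reduce the a square) = x*y^3*z^3 - x^2*y^2*z^2 - y^4*z^2 - x*y^3*z - 2*x*y*z^3 + x^2*y^2 + x^2*z^2 + y^4 + 3*y^2*z^2 + 3*x*y*z - x^2 - 4*y^2 - z^2 + 2
and tr(a^2 b^4 a^-1 b a b) = tr(b a b a^2 b^4) tr(a) - tr(b a b a^2 b^4 a)  (eliminate a^-1) = x^2*y^4*z^2 - x^3*y^3*z - x*y^5*z - x*y^3*z^3 - 2*x^2*y^2*z^2 + y^4*z^2 + 2*x^3*y*z + 5*x*y^3*z + 2*x*y*z^3 - y^4 - 3*y^2*z^2 - 6*x*y*z + 4*y^2 + z^2 - 2
tr(a^2 b^4 a^-1 b a b^-1) = tr(a^2 b^4 a^-1 b a) tr(b) - tr(a^2 b^4 a^-1 b a b)  (eliminate b^-1) = x^3*y^5*z - x^4*y^4 - x^2*y^6 - 2*x^2*y^4*z^2 - x^3*y^3*z + x*y^5*z + x*y^3*z^3 + 2*x^4*y^2 + 6*x^2*y^4 + 4*x^2*y^2*z^2 - 2*x^3*y*z - 6*x*y^3*z - 2*x*y*z^3 - 8*x^2*y^2 + y^2*z^2 + 7*x*y*z - y^2 - z^2 + 2
tr(b^-2 a^2 b^4 a^-1 b a) = tr(a^2 b^4 a^-1 b a b^-1) tr(b) - tr(a^2 b^4 a^-1 b a)  (eliminate b^-1) = x^3*y^6*z - x^4*y^5 - x^2*y^7 - 2*x^2*y^5*z^2 - 2*x^3*y^4*z + x*y^6*z + x*y^4*z^3 + 3*x^4*y^3 + 7*x^2*y^5 + 5*x^2*y^3*z^2 - 6*x*y^4*z - 2*x*y^2*z^3 - 2*x^4*y - 14*x^2*y^3 - 2*x^2*y*z^2 + 8*x*y^2*z + 8*x^2*y + y*z^2 - x*z - y
tr(a^2 b^4 a^-1 b a^-1 b^-2) = tr(b^-2 a^2 b^4 a^-1 b) tr(a) - tr(b^-2 a^2 b^4 a^-1 b a)  (eliminate a^-1) = -x^3*y^6*z + x^4*y^5 + x^2*y^7 + 2*x^2*y^5*z^2 + x^3*y^4*z - x*y^6*z - x*y^4*z^3 - 2*x^4*y^3 - 6*x^2*y^5 - 4*x^2*y^3*z^2 + 2*x^3*y^2*z + 6*x*y^4*z + 2*x*y^2*z^3 + 8*x^2*y^3 - 7*x*y^2*z - x^2*y - y*z^2 + y
and tr(a b^4) = tr(b) tr(b^2 a b) - tr(b^2 a)  (reduce the b square) = y^3*z - x*y^2 - 2*y*z + x
tr(a^2 b^4 a^-1 b a^-1 b^-1) = tr(b^-1 a^2 b^4 a^-1 b) tr(a) - tr(b^-1 a^2 b^4 a^-1 b a)  (eliminate a^-1) = -x^3*y^5*z + x^4*y^4 + x^2*y^6 + 2*x^2*y^4*z^2 + x^3*y^3*z - x*y^5*z - x*y^3*z^3 - 2*x^4*y^2 - 6*x^2*y^4 - 4*x^2*y^2*z^2 + 2*x^3*y*z + 7*x*y^3*z + 2*x*y*z^3 + 7*x^2*y^2 - y^2*z^2 - 9*x*y*z + x^2 + y^2 + z^2 - 2
tr(b a^-1 b a^-1 b^-3 a^2 b^3) = tr(a^2 b^4 a^-1 b a^-1 b^-2) tr(b) - tr(a^2 b^4 a^-1 b a^-1 b^-1)  (eliminate b^-1) = -x^3*y^7*z + x^4*y^6 + x^2*y^8 + 2*x^2*y^6*z^2 + 2*x^3*y^5*z - x*y^7*z - x*y^5*z^3 - 3*x^4*y^4 - 7*x^2*y^6 - 6*x^2*y^4*z^2 + x^3*y^3*z + 7*x*y^5*z + 3*x*y^3*z^3 + 2*x^4*y^2 + 14*x^2*y^4 + 4*x^2*y^2*z^2 - 2*x^3*y*z - 14*x*y^3*z - 2*x*y*z^3 - 8*x^2*y^2 + 9*x*y*z - x^2 - z^2 + 2

-x^3*y^7*z + x^4*y^6 + x^2*y^8 + 2*x^2*y^6*z^2 + 2*x^3*y^5*z - x*y^7*z - x*y^5*z^3 - 3*x^4*y^4 - 7*x^2*y^6 - 6*x^2*y^4*z^2 + x^3*y^3*z + 7*x*y^5*z + 3*x*y^3*z^3 + 2*x^4*y^2 + 14*x^2*y^4 + 4*x^2*y^2*z^2 - 2*x^3*y*z - 14*x*y^3*z - 2*x*y*z^3 - 8*x^2*y^2 + 9*x*y*z - x^2 - z^2 + 2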